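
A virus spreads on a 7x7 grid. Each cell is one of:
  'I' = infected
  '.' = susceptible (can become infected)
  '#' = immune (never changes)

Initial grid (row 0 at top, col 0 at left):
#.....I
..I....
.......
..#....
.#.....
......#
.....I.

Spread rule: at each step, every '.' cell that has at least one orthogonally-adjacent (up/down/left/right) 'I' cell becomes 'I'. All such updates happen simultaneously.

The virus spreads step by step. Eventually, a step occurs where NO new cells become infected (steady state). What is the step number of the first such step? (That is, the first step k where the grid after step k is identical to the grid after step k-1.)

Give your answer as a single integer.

Answer: 7

Derivation:
Step 0 (initial): 3 infected
Step 1: +9 new -> 12 infected
Step 2: +12 new -> 24 infected
Step 3: +11 new -> 35 infected
Step 4: +5 new -> 40 infected
Step 5: +4 new -> 44 infected
Step 6: +1 new -> 45 infected
Step 7: +0 new -> 45 infected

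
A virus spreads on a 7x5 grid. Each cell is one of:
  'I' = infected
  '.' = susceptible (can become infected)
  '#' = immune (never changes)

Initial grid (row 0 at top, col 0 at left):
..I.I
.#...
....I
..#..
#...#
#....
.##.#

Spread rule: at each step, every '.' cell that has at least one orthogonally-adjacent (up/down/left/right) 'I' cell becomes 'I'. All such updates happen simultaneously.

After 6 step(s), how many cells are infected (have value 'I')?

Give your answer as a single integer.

Answer: 26

Derivation:
Step 0 (initial): 3 infected
Step 1: +6 new -> 9 infected
Step 2: +4 new -> 13 infected
Step 3: +3 new -> 16 infected
Step 4: +4 new -> 20 infected
Step 5: +5 new -> 25 infected
Step 6: +1 new -> 26 infected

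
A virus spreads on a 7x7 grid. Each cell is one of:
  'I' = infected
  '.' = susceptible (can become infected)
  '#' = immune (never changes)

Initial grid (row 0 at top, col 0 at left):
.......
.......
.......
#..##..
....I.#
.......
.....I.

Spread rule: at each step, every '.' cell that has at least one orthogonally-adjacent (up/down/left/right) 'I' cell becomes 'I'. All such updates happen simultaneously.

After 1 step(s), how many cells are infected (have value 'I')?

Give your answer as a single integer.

Answer: 8

Derivation:
Step 0 (initial): 2 infected
Step 1: +6 new -> 8 infected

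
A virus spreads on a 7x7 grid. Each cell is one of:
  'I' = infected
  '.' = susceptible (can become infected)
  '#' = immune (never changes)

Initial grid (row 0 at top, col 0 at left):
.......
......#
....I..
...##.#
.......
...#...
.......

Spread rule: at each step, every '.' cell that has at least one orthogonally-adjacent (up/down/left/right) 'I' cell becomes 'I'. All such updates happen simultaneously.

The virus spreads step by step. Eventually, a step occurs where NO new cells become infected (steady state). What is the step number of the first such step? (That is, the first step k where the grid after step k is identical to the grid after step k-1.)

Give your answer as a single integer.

Answer: 9

Derivation:
Step 0 (initial): 1 infected
Step 1: +3 new -> 4 infected
Step 2: +6 new -> 10 infected
Step 3: +6 new -> 16 infected
Step 4: +9 new -> 25 infected
Step 5: +9 new -> 34 infected
Step 6: +6 new -> 40 infected
Step 7: +3 new -> 43 infected
Step 8: +1 new -> 44 infected
Step 9: +0 new -> 44 infected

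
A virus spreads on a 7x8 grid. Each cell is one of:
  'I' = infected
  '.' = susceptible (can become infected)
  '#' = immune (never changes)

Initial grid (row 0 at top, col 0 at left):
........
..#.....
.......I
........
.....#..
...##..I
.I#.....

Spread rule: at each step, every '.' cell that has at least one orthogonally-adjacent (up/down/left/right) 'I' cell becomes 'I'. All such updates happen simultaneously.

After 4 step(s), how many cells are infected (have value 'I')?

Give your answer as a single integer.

Step 0 (initial): 3 infected
Step 1: +8 new -> 11 infected
Step 2: +10 new -> 21 infected
Step 3: +8 new -> 29 infected
Step 4: +9 new -> 38 infected

Answer: 38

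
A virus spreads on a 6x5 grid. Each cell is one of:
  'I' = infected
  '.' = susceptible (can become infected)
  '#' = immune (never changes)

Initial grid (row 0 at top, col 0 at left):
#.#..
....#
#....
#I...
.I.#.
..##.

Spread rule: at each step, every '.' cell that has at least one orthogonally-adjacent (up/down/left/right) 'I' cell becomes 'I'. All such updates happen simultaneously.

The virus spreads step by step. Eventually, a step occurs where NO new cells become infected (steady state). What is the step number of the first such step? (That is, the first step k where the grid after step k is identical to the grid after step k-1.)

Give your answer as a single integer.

Step 0 (initial): 2 infected
Step 1: +5 new -> 7 infected
Step 2: +4 new -> 11 infected
Step 3: +5 new -> 16 infected
Step 4: +3 new -> 19 infected
Step 5: +2 new -> 21 infected
Step 6: +1 new -> 22 infected
Step 7: +0 new -> 22 infected

Answer: 7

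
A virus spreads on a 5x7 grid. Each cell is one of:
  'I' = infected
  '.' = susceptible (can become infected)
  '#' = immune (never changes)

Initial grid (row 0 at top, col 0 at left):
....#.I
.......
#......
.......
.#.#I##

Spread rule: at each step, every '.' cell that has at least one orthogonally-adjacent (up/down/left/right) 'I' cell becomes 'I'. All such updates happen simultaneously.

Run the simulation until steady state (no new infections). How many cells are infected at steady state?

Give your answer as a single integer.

Answer: 29

Derivation:
Step 0 (initial): 2 infected
Step 1: +3 new -> 5 infected
Step 2: +5 new -> 10 infected
Step 3: +5 new -> 15 infected
Step 4: +4 new -> 19 infected
Step 5: +4 new -> 23 infected
Step 6: +3 new -> 26 infected
Step 7: +2 new -> 28 infected
Step 8: +1 new -> 29 infected
Step 9: +0 new -> 29 infected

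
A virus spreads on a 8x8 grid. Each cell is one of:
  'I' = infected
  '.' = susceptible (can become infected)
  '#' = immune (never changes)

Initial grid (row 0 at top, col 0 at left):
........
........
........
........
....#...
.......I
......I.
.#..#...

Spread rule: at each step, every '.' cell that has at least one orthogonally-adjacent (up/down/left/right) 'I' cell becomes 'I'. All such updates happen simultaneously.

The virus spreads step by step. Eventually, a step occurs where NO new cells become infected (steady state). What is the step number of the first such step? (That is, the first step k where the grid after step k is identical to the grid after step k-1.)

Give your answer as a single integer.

Answer: 13

Derivation:
Step 0 (initial): 2 infected
Step 1: +5 new -> 7 infected
Step 2: +6 new -> 13 infected
Step 3: +5 new -> 18 infected
Step 4: +6 new -> 24 infected
Step 5: +8 new -> 32 infected
Step 6: +7 new -> 39 infected
Step 7: +7 new -> 46 infected
Step 8: +5 new -> 51 infected
Step 9: +4 new -> 55 infected
Step 10: +3 new -> 58 infected
Step 11: +2 new -> 60 infected
Step 12: +1 new -> 61 infected
Step 13: +0 new -> 61 infected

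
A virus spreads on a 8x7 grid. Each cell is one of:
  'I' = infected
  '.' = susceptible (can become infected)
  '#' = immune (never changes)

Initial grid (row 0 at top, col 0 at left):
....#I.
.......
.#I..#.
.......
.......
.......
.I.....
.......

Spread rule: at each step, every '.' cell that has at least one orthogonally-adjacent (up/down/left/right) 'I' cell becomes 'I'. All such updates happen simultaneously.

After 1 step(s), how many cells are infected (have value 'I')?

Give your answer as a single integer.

Answer: 12

Derivation:
Step 0 (initial): 3 infected
Step 1: +9 new -> 12 infected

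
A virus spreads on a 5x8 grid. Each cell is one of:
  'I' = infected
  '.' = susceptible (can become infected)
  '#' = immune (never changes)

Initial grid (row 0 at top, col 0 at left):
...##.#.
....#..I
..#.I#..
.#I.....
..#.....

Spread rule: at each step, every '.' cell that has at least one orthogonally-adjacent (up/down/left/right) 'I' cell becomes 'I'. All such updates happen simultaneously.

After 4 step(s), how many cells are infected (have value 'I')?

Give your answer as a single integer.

Answer: 24

Derivation:
Step 0 (initial): 3 infected
Step 1: +6 new -> 9 infected
Step 2: +7 new -> 16 infected
Step 3: +5 new -> 21 infected
Step 4: +3 new -> 24 infected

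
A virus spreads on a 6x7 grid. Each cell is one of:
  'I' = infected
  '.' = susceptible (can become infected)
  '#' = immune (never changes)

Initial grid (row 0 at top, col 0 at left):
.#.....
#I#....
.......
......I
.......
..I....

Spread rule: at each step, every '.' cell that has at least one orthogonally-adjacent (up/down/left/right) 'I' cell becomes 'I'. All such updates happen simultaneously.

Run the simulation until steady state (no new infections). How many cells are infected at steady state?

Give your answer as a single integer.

Answer: 38

Derivation:
Step 0 (initial): 3 infected
Step 1: +7 new -> 10 infected
Step 2: +13 new -> 23 infected
Step 3: +9 new -> 32 infected
Step 4: +3 new -> 35 infected
Step 5: +2 new -> 37 infected
Step 6: +1 new -> 38 infected
Step 7: +0 new -> 38 infected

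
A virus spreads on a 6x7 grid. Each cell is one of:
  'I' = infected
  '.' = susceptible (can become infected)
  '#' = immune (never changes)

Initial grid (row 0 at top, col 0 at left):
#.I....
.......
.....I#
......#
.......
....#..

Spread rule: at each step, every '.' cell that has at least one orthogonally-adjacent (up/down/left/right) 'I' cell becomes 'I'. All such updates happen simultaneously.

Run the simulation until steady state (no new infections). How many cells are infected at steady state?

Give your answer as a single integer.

Step 0 (initial): 2 infected
Step 1: +6 new -> 8 infected
Step 2: +10 new -> 18 infected
Step 3: +8 new -> 26 infected
Step 4: +5 new -> 31 infected
Step 5: +4 new -> 35 infected
Step 6: +2 new -> 37 infected
Step 7: +1 new -> 38 infected
Step 8: +0 new -> 38 infected

Answer: 38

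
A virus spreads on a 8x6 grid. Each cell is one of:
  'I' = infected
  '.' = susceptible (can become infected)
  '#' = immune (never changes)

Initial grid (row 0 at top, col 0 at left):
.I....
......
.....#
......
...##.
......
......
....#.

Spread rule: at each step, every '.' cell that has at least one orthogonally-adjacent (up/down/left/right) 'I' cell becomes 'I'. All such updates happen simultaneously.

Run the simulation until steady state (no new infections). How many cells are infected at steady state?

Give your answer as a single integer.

Answer: 44

Derivation:
Step 0 (initial): 1 infected
Step 1: +3 new -> 4 infected
Step 2: +4 new -> 8 infected
Step 3: +5 new -> 13 infected
Step 4: +6 new -> 19 infected
Step 5: +6 new -> 25 infected
Step 6: +4 new -> 29 infected
Step 7: +5 new -> 34 infected
Step 8: +5 new -> 39 infected
Step 9: +3 new -> 42 infected
Step 10: +1 new -> 43 infected
Step 11: +1 new -> 44 infected
Step 12: +0 new -> 44 infected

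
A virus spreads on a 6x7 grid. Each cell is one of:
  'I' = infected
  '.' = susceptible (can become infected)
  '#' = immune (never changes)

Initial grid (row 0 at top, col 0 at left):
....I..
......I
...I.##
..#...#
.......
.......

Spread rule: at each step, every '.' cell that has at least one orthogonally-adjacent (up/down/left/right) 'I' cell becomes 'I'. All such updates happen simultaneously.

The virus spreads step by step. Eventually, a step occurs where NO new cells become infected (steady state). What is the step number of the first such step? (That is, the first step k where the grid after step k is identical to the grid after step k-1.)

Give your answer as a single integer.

Answer: 7

Derivation:
Step 0 (initial): 3 infected
Step 1: +9 new -> 12 infected
Step 2: +5 new -> 17 infected
Step 3: +8 new -> 25 infected
Step 4: +7 new -> 32 infected
Step 5: +4 new -> 36 infected
Step 6: +2 new -> 38 infected
Step 7: +0 new -> 38 infected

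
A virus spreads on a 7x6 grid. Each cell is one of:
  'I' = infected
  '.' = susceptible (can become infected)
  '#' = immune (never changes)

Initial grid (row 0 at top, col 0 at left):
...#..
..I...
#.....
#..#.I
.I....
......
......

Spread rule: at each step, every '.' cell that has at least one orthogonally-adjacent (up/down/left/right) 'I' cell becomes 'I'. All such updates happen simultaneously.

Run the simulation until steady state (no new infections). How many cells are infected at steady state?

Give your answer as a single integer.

Step 0 (initial): 3 infected
Step 1: +11 new -> 14 infected
Step 2: +14 new -> 28 infected
Step 3: +8 new -> 36 infected
Step 4: +2 new -> 38 infected
Step 5: +0 new -> 38 infected

Answer: 38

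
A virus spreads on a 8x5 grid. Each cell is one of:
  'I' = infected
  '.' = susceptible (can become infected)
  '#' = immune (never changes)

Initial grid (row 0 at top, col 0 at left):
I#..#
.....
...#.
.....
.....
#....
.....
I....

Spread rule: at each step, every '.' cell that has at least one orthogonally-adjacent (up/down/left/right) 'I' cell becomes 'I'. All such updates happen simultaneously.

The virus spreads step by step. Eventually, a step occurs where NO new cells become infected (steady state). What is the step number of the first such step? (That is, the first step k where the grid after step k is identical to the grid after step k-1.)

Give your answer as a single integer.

Step 0 (initial): 2 infected
Step 1: +3 new -> 5 infected
Step 2: +4 new -> 9 infected
Step 3: +6 new -> 15 infected
Step 4: +9 new -> 24 infected
Step 5: +6 new -> 30 infected
Step 6: +4 new -> 34 infected
Step 7: +2 new -> 36 infected
Step 8: +0 new -> 36 infected

Answer: 8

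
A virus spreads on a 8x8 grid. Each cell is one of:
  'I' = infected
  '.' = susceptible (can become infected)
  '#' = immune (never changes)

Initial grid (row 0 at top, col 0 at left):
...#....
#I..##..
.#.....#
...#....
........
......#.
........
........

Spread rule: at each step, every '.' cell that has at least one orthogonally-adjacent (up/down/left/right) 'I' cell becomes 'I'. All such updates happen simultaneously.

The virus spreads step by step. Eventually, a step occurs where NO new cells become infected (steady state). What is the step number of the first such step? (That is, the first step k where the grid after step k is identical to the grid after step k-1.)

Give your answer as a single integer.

Answer: 13

Derivation:
Step 0 (initial): 1 infected
Step 1: +2 new -> 3 infected
Step 2: +4 new -> 7 infected
Step 3: +2 new -> 9 infected
Step 4: +3 new -> 12 infected
Step 5: +6 new -> 18 infected
Step 6: +8 new -> 26 infected
Step 7: +8 new -> 34 infected
Step 8: +9 new -> 43 infected
Step 9: +6 new -> 49 infected
Step 10: +4 new -> 53 infected
Step 11: +2 new -> 55 infected
Step 12: +1 new -> 56 infected
Step 13: +0 new -> 56 infected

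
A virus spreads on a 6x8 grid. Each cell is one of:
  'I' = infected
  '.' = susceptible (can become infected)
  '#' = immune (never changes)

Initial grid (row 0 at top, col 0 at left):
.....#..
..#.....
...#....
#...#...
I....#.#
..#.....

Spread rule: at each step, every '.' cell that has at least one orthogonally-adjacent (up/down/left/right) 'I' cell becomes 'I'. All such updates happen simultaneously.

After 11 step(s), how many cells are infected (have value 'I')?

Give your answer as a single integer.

Step 0 (initial): 1 infected
Step 1: +2 new -> 3 infected
Step 2: +3 new -> 6 infected
Step 3: +3 new -> 9 infected
Step 4: +6 new -> 15 infected
Step 5: +3 new -> 18 infected
Step 6: +3 new -> 21 infected
Step 7: +2 new -> 23 infected
Step 8: +4 new -> 27 infected
Step 9: +2 new -> 29 infected
Step 10: +5 new -> 34 infected
Step 11: +3 new -> 37 infected

Answer: 37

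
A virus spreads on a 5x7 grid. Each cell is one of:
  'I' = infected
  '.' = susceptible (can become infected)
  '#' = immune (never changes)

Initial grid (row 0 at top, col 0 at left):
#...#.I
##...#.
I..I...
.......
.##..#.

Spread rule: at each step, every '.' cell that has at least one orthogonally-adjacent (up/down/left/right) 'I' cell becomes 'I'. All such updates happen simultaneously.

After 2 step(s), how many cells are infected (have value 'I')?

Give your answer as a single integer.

Answer: 21

Derivation:
Step 0 (initial): 3 infected
Step 1: +8 new -> 11 infected
Step 2: +10 new -> 21 infected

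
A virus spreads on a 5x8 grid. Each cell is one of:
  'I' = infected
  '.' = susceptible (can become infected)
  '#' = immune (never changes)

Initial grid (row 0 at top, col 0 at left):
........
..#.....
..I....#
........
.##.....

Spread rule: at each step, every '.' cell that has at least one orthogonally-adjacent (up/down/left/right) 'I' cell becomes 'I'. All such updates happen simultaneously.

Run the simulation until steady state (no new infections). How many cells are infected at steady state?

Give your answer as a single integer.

Step 0 (initial): 1 infected
Step 1: +3 new -> 4 infected
Step 2: +6 new -> 10 infected
Step 3: +8 new -> 18 infected
Step 4: +8 new -> 26 infected
Step 5: +4 new -> 30 infected
Step 6: +4 new -> 34 infected
Step 7: +2 new -> 36 infected
Step 8: +0 new -> 36 infected

Answer: 36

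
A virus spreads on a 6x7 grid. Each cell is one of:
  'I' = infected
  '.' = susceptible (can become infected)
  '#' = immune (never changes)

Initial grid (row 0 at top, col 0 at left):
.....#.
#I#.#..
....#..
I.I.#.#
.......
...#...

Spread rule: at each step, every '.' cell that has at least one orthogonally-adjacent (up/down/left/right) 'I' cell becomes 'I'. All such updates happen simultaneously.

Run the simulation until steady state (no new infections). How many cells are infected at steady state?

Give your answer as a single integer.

Step 0 (initial): 3 infected
Step 1: +8 new -> 11 infected
Step 2: +7 new -> 18 infected
Step 3: +4 new -> 22 infected
Step 4: +3 new -> 25 infected
Step 5: +3 new -> 28 infected
Step 6: +2 new -> 30 infected
Step 7: +2 new -> 32 infected
Step 8: +1 new -> 33 infected
Step 9: +1 new -> 34 infected
Step 10: +0 new -> 34 infected

Answer: 34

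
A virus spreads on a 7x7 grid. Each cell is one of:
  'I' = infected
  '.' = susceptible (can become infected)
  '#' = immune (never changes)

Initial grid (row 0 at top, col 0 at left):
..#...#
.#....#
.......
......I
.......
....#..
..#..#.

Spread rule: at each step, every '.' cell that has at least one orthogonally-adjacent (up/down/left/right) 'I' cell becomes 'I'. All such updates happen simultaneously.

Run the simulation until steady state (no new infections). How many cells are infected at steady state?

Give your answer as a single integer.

Answer: 42

Derivation:
Step 0 (initial): 1 infected
Step 1: +3 new -> 4 infected
Step 2: +4 new -> 8 infected
Step 3: +6 new -> 14 infected
Step 4: +5 new -> 19 infected
Step 5: +6 new -> 25 infected
Step 6: +7 new -> 32 infected
Step 7: +4 new -> 36 infected
Step 8: +3 new -> 39 infected
Step 9: +2 new -> 41 infected
Step 10: +1 new -> 42 infected
Step 11: +0 new -> 42 infected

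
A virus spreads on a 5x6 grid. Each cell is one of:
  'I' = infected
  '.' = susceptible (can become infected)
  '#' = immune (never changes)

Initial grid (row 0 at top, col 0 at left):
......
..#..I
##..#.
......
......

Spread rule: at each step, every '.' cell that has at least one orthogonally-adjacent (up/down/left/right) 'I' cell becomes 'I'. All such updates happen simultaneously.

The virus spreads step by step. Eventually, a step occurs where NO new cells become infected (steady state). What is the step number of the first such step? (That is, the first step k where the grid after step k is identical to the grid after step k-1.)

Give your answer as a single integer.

Answer: 9

Derivation:
Step 0 (initial): 1 infected
Step 1: +3 new -> 4 infected
Step 2: +3 new -> 7 infected
Step 3: +4 new -> 11 infected
Step 4: +4 new -> 15 infected
Step 5: +3 new -> 18 infected
Step 6: +4 new -> 22 infected
Step 7: +3 new -> 25 infected
Step 8: +1 new -> 26 infected
Step 9: +0 new -> 26 infected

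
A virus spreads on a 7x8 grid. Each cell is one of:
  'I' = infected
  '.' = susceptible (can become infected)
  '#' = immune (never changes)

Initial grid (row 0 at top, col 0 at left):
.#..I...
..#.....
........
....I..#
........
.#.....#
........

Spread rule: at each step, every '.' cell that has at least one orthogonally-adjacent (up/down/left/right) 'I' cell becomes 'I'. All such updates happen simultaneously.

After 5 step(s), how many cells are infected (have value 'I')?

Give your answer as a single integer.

Step 0 (initial): 2 infected
Step 1: +7 new -> 9 infected
Step 2: +11 new -> 20 infected
Step 3: +10 new -> 30 infected
Step 4: +10 new -> 40 infected
Step 5: +5 new -> 45 infected

Answer: 45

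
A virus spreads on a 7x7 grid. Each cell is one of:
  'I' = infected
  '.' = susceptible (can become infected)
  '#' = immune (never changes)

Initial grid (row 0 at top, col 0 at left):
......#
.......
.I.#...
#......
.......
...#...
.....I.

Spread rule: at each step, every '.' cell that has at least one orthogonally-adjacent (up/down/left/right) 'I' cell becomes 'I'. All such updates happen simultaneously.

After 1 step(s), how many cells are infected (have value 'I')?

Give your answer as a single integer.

Step 0 (initial): 2 infected
Step 1: +7 new -> 9 infected

Answer: 9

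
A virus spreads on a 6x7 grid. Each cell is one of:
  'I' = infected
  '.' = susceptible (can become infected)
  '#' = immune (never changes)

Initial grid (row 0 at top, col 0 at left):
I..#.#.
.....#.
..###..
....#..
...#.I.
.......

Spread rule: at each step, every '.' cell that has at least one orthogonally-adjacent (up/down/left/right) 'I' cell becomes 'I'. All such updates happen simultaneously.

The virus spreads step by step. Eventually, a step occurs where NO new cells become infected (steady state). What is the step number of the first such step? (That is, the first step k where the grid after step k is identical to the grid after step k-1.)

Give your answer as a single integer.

Step 0 (initial): 2 infected
Step 1: +6 new -> 8 infected
Step 2: +7 new -> 15 infected
Step 3: +5 new -> 20 infected
Step 4: +5 new -> 25 infected
Step 5: +7 new -> 32 infected
Step 6: +2 new -> 34 infected
Step 7: +0 new -> 34 infected

Answer: 7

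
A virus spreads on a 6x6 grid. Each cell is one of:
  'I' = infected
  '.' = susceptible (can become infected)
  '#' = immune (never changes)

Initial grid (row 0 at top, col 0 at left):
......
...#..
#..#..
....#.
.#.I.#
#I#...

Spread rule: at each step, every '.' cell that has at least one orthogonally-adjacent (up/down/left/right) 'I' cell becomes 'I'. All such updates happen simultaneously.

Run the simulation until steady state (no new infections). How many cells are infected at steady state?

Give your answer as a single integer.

Step 0 (initial): 2 infected
Step 1: +4 new -> 6 infected
Step 2: +2 new -> 8 infected
Step 3: +3 new -> 11 infected
Step 4: +3 new -> 14 infected
Step 5: +3 new -> 17 infected
Step 6: +3 new -> 20 infected
Step 7: +2 new -> 22 infected
Step 8: +2 new -> 24 infected
Step 9: +2 new -> 26 infected
Step 10: +1 new -> 27 infected
Step 11: +1 new -> 28 infected
Step 12: +0 new -> 28 infected

Answer: 28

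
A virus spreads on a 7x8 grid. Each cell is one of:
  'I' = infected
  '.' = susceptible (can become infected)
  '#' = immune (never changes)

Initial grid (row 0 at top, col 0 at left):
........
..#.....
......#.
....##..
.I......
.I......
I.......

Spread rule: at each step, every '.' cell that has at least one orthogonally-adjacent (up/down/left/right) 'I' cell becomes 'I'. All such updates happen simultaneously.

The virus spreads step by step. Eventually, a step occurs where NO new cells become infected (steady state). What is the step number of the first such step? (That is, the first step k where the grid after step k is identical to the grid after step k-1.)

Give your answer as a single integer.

Answer: 11

Derivation:
Step 0 (initial): 3 infected
Step 1: +6 new -> 9 infected
Step 2: +6 new -> 15 infected
Step 3: +7 new -> 22 infected
Step 4: +6 new -> 28 infected
Step 5: +7 new -> 35 infected
Step 6: +7 new -> 42 infected
Step 7: +4 new -> 46 infected
Step 8: +3 new -> 49 infected
Step 9: +2 new -> 51 infected
Step 10: +1 new -> 52 infected
Step 11: +0 new -> 52 infected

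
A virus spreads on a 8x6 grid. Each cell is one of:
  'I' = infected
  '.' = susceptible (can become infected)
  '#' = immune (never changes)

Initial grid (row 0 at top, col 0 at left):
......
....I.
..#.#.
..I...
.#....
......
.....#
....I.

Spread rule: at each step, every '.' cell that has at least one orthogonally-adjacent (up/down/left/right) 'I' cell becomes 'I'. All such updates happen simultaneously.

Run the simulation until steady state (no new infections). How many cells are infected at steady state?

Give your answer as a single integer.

Answer: 44

Derivation:
Step 0 (initial): 3 infected
Step 1: +9 new -> 12 infected
Step 2: +13 new -> 25 infected
Step 3: +11 new -> 36 infected
Step 4: +6 new -> 42 infected
Step 5: +2 new -> 44 infected
Step 6: +0 new -> 44 infected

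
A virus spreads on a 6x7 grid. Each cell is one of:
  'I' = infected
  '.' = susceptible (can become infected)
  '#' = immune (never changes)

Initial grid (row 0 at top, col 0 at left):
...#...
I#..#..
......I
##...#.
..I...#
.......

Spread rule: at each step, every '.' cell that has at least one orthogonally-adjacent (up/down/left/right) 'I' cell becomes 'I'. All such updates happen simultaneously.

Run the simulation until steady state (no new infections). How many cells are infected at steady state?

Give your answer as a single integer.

Answer: 35

Derivation:
Step 0 (initial): 3 infected
Step 1: +9 new -> 12 infected
Step 2: +11 new -> 23 infected
Step 3: +8 new -> 31 infected
Step 4: +3 new -> 34 infected
Step 5: +1 new -> 35 infected
Step 6: +0 new -> 35 infected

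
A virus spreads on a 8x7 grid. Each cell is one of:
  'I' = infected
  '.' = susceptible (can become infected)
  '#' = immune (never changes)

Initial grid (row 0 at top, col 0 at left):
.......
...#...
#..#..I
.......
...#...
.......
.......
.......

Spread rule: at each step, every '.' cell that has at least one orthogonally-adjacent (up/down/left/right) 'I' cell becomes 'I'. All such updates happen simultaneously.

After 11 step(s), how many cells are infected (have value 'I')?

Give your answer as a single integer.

Answer: 52

Derivation:
Step 0 (initial): 1 infected
Step 1: +3 new -> 4 infected
Step 2: +5 new -> 9 infected
Step 3: +5 new -> 14 infected
Step 4: +5 new -> 19 infected
Step 5: +5 new -> 24 infected
Step 6: +7 new -> 31 infected
Step 7: +8 new -> 39 infected
Step 8: +6 new -> 45 infected
Step 9: +4 new -> 49 infected
Step 10: +2 new -> 51 infected
Step 11: +1 new -> 52 infected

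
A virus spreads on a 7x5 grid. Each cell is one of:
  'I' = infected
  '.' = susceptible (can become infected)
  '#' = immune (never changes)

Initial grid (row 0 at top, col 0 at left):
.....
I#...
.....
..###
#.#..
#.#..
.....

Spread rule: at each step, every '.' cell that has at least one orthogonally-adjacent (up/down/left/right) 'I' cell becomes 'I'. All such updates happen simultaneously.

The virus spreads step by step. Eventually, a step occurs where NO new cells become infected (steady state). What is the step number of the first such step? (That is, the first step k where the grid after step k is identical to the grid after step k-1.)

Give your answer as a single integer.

Step 0 (initial): 1 infected
Step 1: +2 new -> 3 infected
Step 2: +3 new -> 6 infected
Step 3: +3 new -> 9 infected
Step 4: +4 new -> 13 infected
Step 5: +4 new -> 17 infected
Step 6: +2 new -> 19 infected
Step 7: +2 new -> 21 infected
Step 8: +1 new -> 22 infected
Step 9: +2 new -> 24 infected
Step 10: +2 new -> 26 infected
Step 11: +1 new -> 27 infected
Step 12: +0 new -> 27 infected

Answer: 12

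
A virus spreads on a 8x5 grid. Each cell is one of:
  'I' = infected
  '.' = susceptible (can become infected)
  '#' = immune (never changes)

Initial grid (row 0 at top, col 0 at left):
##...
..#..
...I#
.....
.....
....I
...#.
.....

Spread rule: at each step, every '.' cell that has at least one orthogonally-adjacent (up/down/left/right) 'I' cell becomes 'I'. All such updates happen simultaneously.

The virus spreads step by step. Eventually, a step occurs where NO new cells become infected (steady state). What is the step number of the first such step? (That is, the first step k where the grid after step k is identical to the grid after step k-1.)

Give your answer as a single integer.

Answer: 7

Derivation:
Step 0 (initial): 2 infected
Step 1: +6 new -> 8 infected
Step 2: +8 new -> 16 infected
Step 3: +9 new -> 25 infected
Step 4: +6 new -> 31 infected
Step 5: +3 new -> 34 infected
Step 6: +1 new -> 35 infected
Step 7: +0 new -> 35 infected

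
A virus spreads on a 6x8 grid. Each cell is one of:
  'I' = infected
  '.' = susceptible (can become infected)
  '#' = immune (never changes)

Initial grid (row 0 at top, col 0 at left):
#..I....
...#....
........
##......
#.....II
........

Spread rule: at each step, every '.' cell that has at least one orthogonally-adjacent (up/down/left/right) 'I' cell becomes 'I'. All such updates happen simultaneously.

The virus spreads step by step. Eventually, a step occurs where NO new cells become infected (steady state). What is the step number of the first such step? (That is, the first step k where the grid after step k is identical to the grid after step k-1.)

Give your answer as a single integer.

Answer: 8

Derivation:
Step 0 (initial): 3 infected
Step 1: +7 new -> 10 infected
Step 2: +9 new -> 19 infected
Step 3: +11 new -> 30 infected
Step 4: +8 new -> 38 infected
Step 5: +3 new -> 41 infected
Step 6: +1 new -> 42 infected
Step 7: +1 new -> 43 infected
Step 8: +0 new -> 43 infected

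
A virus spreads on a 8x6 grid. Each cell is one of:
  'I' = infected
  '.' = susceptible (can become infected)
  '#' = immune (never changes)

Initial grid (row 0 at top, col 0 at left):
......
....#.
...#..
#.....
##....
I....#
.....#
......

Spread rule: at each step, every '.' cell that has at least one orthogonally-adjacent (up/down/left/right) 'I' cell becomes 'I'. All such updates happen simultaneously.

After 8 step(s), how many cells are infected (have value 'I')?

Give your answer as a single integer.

Answer: 37

Derivation:
Step 0 (initial): 1 infected
Step 1: +2 new -> 3 infected
Step 2: +3 new -> 6 infected
Step 3: +4 new -> 10 infected
Step 4: +5 new -> 15 infected
Step 5: +6 new -> 21 infected
Step 6: +5 new -> 26 infected
Step 7: +7 new -> 33 infected
Step 8: +4 new -> 37 infected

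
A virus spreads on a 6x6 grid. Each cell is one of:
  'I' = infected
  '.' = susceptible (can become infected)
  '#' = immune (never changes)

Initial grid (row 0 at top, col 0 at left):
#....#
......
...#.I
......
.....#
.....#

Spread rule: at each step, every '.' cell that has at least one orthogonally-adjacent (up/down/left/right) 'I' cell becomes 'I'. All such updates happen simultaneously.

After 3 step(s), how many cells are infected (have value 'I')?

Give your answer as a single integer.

Answer: 10

Derivation:
Step 0 (initial): 1 infected
Step 1: +3 new -> 4 infected
Step 2: +2 new -> 6 infected
Step 3: +4 new -> 10 infected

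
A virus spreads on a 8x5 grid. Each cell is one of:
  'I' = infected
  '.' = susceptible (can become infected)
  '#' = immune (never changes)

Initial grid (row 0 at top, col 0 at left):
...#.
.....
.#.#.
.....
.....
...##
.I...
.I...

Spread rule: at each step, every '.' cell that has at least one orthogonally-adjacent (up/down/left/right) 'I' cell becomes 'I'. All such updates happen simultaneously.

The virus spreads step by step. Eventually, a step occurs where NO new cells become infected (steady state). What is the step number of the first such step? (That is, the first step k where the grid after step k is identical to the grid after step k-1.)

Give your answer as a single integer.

Step 0 (initial): 2 infected
Step 1: +5 new -> 7 infected
Step 2: +5 new -> 12 infected
Step 3: +5 new -> 17 infected
Step 4: +3 new -> 20 infected
Step 5: +4 new -> 24 infected
Step 6: +3 new -> 27 infected
Step 7: +5 new -> 32 infected
Step 8: +2 new -> 34 infected
Step 9: +1 new -> 35 infected
Step 10: +0 new -> 35 infected

Answer: 10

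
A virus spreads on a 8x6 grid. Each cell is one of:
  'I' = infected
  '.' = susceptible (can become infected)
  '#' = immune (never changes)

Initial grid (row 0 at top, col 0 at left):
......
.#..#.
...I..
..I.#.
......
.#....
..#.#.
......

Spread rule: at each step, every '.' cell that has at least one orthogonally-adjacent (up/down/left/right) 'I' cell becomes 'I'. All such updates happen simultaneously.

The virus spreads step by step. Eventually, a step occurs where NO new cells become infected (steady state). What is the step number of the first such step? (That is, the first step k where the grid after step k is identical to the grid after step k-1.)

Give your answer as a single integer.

Step 0 (initial): 2 infected
Step 1: +6 new -> 8 infected
Step 2: +8 new -> 16 infected
Step 3: +8 new -> 24 infected
Step 4: +7 new -> 31 infected
Step 5: +4 new -> 35 infected
Step 6: +5 new -> 40 infected
Step 7: +2 new -> 42 infected
Step 8: +0 new -> 42 infected

Answer: 8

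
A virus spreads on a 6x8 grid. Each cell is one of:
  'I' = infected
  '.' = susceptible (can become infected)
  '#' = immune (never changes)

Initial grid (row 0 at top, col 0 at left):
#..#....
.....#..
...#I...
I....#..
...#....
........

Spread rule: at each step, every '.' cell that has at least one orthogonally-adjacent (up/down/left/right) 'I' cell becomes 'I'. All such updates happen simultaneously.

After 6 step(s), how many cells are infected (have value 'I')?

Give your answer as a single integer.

Step 0 (initial): 2 infected
Step 1: +6 new -> 8 infected
Step 2: +10 new -> 18 infected
Step 3: +11 new -> 29 infected
Step 4: +9 new -> 38 infected
Step 5: +3 new -> 41 infected
Step 6: +1 new -> 42 infected

Answer: 42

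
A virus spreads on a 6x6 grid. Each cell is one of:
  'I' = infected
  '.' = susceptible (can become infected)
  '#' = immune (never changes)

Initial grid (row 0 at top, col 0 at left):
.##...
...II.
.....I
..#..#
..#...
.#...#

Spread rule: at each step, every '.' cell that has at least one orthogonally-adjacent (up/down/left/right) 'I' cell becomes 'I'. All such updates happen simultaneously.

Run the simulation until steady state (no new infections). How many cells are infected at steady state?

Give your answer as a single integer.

Step 0 (initial): 3 infected
Step 1: +6 new -> 9 infected
Step 2: +5 new -> 14 infected
Step 3: +4 new -> 18 infected
Step 4: +6 new -> 24 infected
Step 5: +3 new -> 27 infected
Step 6: +1 new -> 28 infected
Step 7: +1 new -> 29 infected
Step 8: +0 new -> 29 infected

Answer: 29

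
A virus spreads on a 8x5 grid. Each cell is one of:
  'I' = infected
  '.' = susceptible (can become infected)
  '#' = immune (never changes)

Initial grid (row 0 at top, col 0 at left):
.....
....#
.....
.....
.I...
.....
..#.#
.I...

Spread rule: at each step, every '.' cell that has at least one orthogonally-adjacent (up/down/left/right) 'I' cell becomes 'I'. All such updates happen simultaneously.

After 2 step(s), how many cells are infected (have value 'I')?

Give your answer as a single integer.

Answer: 17

Derivation:
Step 0 (initial): 2 infected
Step 1: +7 new -> 9 infected
Step 2: +8 new -> 17 infected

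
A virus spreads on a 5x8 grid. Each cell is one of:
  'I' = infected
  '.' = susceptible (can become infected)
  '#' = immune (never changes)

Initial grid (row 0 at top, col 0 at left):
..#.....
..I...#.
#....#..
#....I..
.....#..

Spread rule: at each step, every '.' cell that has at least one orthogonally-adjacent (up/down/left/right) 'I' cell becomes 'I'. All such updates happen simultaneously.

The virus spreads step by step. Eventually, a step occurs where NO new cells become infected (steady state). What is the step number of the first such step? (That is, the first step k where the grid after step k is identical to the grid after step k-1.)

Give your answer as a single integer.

Answer: 6

Derivation:
Step 0 (initial): 2 infected
Step 1: +5 new -> 7 infected
Step 2: +13 new -> 20 infected
Step 3: +8 new -> 28 infected
Step 4: +3 new -> 31 infected
Step 5: +3 new -> 34 infected
Step 6: +0 new -> 34 infected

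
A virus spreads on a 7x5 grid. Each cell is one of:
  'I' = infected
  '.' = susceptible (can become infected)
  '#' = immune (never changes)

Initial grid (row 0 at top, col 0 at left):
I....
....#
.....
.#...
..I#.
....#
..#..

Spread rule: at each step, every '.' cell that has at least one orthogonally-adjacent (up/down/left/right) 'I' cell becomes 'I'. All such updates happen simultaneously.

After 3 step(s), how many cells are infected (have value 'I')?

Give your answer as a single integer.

Answer: 24

Derivation:
Step 0 (initial): 2 infected
Step 1: +5 new -> 7 infected
Step 2: +8 new -> 15 infected
Step 3: +9 new -> 24 infected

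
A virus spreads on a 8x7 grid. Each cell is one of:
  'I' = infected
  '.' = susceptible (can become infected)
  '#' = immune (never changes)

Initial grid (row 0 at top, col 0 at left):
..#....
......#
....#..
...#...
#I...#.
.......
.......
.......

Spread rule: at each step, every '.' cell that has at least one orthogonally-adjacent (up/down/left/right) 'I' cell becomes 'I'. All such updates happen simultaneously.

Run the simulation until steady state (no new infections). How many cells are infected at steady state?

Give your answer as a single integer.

Answer: 50

Derivation:
Step 0 (initial): 1 infected
Step 1: +3 new -> 4 infected
Step 2: +7 new -> 11 infected
Step 3: +8 new -> 19 infected
Step 4: +9 new -> 28 infected
Step 5: +6 new -> 34 infected
Step 6: +7 new -> 41 infected
Step 7: +6 new -> 47 infected
Step 8: +2 new -> 49 infected
Step 9: +1 new -> 50 infected
Step 10: +0 new -> 50 infected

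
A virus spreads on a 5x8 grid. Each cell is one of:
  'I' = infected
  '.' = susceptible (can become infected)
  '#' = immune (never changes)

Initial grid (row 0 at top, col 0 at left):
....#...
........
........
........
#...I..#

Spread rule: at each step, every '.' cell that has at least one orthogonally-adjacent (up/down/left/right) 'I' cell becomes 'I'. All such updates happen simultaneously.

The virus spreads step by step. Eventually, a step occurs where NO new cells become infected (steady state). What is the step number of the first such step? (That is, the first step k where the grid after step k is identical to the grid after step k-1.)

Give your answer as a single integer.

Step 0 (initial): 1 infected
Step 1: +3 new -> 4 infected
Step 2: +5 new -> 9 infected
Step 3: +6 new -> 15 infected
Step 4: +6 new -> 21 infected
Step 5: +7 new -> 28 infected
Step 6: +5 new -> 33 infected
Step 7: +3 new -> 36 infected
Step 8: +1 new -> 37 infected
Step 9: +0 new -> 37 infected

Answer: 9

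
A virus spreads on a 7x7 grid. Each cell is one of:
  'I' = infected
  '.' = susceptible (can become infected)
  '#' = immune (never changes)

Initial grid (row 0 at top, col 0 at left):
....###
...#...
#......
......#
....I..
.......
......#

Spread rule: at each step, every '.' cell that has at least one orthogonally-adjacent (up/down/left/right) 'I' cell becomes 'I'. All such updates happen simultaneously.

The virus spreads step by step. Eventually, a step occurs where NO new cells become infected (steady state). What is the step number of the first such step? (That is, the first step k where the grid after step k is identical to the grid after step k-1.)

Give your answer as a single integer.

Step 0 (initial): 1 infected
Step 1: +4 new -> 5 infected
Step 2: +8 new -> 13 infected
Step 3: +9 new -> 22 infected
Step 4: +7 new -> 29 infected
Step 5: +6 new -> 35 infected
Step 6: +3 new -> 38 infected
Step 7: +3 new -> 41 infected
Step 8: +1 new -> 42 infected
Step 9: +0 new -> 42 infected

Answer: 9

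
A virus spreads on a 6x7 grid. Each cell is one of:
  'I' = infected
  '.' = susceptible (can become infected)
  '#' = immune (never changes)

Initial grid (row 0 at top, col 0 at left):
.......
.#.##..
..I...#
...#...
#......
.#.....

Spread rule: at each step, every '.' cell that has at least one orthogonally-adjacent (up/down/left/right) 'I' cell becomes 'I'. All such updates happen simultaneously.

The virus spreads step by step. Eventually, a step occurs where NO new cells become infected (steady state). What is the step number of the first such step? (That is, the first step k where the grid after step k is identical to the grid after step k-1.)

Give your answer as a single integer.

Answer: 8

Derivation:
Step 0 (initial): 1 infected
Step 1: +4 new -> 5 infected
Step 2: +5 new -> 10 infected
Step 3: +9 new -> 19 infected
Step 4: +6 new -> 25 infected
Step 5: +5 new -> 30 infected
Step 6: +3 new -> 33 infected
Step 7: +1 new -> 34 infected
Step 8: +0 new -> 34 infected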